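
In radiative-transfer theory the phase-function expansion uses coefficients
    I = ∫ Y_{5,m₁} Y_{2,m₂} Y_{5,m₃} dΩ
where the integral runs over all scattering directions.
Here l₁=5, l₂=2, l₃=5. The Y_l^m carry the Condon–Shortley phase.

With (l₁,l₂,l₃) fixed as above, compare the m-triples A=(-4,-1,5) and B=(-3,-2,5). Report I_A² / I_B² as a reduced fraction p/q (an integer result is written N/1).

9/2

l's match ⇒ only the (l;m) 3-j factors differ between A and B.
A: triangle coeff Δ(5,2,5) = 1/38610; Σ_t [1,1]: t=1:−1/80640 = -1/80640; (3j)²=9/286 [(5 2 5; -4 -1 5)], sign=-1
B: triangle coeff Δ(5,2,5) = 1/38610; Σ_t [0,0]: t=0:+1/161280 = 1/161280; (3j)²=1/143 [(5 2 5; -3 -2 5)], sign=+1
I_A²/I_B² = (9/286)/(1/143) = 9/2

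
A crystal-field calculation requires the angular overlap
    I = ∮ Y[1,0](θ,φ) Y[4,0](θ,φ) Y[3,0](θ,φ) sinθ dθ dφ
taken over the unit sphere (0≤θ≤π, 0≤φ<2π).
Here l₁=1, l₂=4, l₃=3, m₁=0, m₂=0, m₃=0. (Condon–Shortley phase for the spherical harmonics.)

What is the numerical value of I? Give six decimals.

Rules hold: Σm=0, L=8 even, 3≤3≤5.
N = 3·9·7 = 189
Δ = 2!·0!·6!/9! = 1/252
Racah Σ t=1..1: t=1:−1/36 = -1/36
⇒ 3j(1 4 3; 0 0 0)² = 4/63, sgn +1
(m-triple is (0,0,0) — same symbol as above.)
4πI² = N·(3j₀)²·(3jₘ)² = 16/21
I = +1·√(0.761905/4π) = 0.24623252

0.246233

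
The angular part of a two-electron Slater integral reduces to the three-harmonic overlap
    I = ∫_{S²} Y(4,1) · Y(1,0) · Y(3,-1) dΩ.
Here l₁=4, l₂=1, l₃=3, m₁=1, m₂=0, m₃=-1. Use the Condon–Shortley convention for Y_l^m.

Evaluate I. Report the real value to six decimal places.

-0.238414

m-sum 0 ✓  L=8 even ✓  3≤3≤5 ✓
Π(2lᵢ+1) = 9×3×7 = 189
triangle coeff Δ(4,1,3) = 1/252
Σ_t [1,1]: t=1:−1/36 = -1/36
(3j)²=4/63 [(4 1 3; 0 0 0)], sign=+1
Σ_t [1,1]: t=1:−1/48 = -1/48
(3j)²=5/84 [(4 1 3; 1 0 -1)], sign=-1
⇒ 4πI² = 5/7
I = (-1)√(5/7/(4π)) = -0.23841361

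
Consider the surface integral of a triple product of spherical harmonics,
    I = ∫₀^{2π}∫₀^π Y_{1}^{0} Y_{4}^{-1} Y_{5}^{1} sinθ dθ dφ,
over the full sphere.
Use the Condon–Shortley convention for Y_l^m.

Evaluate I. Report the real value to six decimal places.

Rules hold: Σm=0, L=10 even, 3≤5≤5.
N = 3·9·11 = 297
Δ = 0!·2!·8!/11! = 1/495
Racah Σ t=0..0: t=0:+1/576 = 1/576
⇒ 3j(1 4 5; 0 0 0)² = 5/99, sgn -1
Racah Σ t=0..0: t=0:+1/720 = 1/720
⇒ 3j(1 4 5; 0 -1 1)² = 8/165, sgn +1
4πI² = N·(3j₀)²·(3jₘ)² = 8/11
I = -1·√(0.727273/4π) = -0.24057125

-0.240571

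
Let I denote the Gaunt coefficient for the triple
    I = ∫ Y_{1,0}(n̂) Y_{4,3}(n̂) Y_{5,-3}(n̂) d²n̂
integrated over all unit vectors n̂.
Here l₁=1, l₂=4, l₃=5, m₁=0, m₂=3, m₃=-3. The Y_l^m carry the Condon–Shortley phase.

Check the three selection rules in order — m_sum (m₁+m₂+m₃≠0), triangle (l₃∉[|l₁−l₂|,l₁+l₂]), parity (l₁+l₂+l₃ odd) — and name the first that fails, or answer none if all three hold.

azimuthal sum: 0 + 3 − 3 = 0  ✓
3 ≤ 5 ≤ 5 (triangle on l)  ✓
L = 1 + 4 + 5 = 10 (even)  ✓

none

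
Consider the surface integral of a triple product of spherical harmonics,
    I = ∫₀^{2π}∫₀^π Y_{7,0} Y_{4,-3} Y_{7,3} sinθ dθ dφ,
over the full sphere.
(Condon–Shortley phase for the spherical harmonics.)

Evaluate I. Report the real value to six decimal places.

Rules hold: Σm=0, L=18 even, 3≤7≤11.
N = 15·9·15 = 2025
Δ = 4!·10!·4!/19! = 1/58198140
Racah Σ t=0..4: t=0:+1/17418240 t=1:−1/622080 t=2:+1/230400 t=3:−1/622080 t=4:+1/17418240 = 1/806400
⇒ 3j(7 4 7; 0 0 0)² = 2268/230945, sgn -1
Racah Σ t=0..1: t=0:+1/4354560 t=1:−1/2488320 = -1/5806080
⇒ 3j(7 4 7; 0 -3 3)² = 525/92378, sgn -1
4πI² = N·(3j₀)²·(3jₘ)² = 241116750/2133423721
I = +1·√(0.113019/4π) = 0.09483534

0.094835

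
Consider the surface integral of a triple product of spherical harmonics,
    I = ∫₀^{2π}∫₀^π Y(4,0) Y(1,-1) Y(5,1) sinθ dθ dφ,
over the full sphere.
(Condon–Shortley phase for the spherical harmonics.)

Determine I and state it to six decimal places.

-0.190188

m-sum 0 ✓  L=10 even ✓  3≤5≤5 ✓
Π(2lᵢ+1) = 9×3×11 = 297
triangle coeff Δ(4,1,5) = 1/495
Σ_t [0,0]: t=0:+1/576 = 1/576
(3j)²=5/99 [(4 1 5; 0 0 0)], sign=-1
Σ_t [0,0]: t=0:+1/1152 = 1/1152
(3j)²=1/33 [(4 1 5; 0 -1 1)], sign=+1
⇒ 4πI² = 5/11
I = (-1)√(5/11/(4π)) = -0.19018827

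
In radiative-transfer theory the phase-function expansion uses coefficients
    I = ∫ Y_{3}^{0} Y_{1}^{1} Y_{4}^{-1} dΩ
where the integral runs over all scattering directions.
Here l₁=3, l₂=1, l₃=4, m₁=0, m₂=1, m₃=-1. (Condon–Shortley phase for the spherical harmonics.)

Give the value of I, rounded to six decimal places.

-0.194664

Checks pass: Σm=0; 8 even; l₃=4∈[2,4].
(2·3+1)(2·1+1)(2·4+1) = 189
Δ: 0! 6! 2! / 9! → 1/252
sum: t=0:+1/36 = 1/36
3j²(3 1 4; 0 0 0) = Δ·Π!·Σ² = 4/63  (sign +1)
sum: t=0:+1/72 = 1/72
3j²(3 1 4; 0 1 -1) = Δ·Π!·Σ² = 5/126  (sign -1)
combine: 4πI² = 189·4/63·5/126 = 10/21
take √, sign -1: I = -0.19466390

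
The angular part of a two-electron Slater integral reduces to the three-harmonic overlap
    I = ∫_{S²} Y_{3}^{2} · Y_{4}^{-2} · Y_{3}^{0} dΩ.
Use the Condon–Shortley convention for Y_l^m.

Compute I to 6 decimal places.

m-sum 0 ✓  L=10 even ✓  1≤3≤7 ✓
Π(2lᵢ+1) = 7×9×7 = 441
triangle coeff Δ(3,4,3) = 1/34650
Σ_t [1,3]: t=1:−1/72 t=2:+1/16 t=3:−1/72 = 5/144
(3j)²=2/77 [(3 4 3; 0 0 0)], sign=-1
Σ_t [0,1]: t=0:+1/96 t=1:−1/72 = -1/288
(3j)²=1/462 [(3 4 3; 2 -2 0)], sign=+1
⇒ 4πI² = 3/121
I = (-1)√(3/121/(4π)) = -0.04441841

-0.044418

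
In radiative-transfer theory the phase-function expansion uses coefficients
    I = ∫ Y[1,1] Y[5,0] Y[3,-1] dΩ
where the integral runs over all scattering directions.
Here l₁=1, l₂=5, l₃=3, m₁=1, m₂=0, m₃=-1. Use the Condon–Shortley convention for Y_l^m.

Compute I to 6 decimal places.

0.000000

|1−5|≤3≤1+5 violated ⇒ I = 0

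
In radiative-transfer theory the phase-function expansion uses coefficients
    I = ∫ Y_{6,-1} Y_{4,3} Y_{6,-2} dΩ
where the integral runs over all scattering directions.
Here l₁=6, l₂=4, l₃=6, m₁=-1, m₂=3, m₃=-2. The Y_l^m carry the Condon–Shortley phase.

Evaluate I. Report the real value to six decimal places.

Rules hold: Σm=0, L=16 even, 2≤6≤10.
N = 13·9·13 = 1521
Δ = 4!·8!·4!/17! = 1/15315300
Racah Σ t=0..4: t=0:+1/829440 t=1:−1/25920 t=2:+1/9216 t=3:−1/25920 t=4:+1/829440 = 7/207360
⇒ 3j(6 4 6; 0 0 0)² = 28/2431, sgn +1
Racah Σ t=3..4: t=3:−1/82944 t=4:+1/103680 = -1/414720
⇒ 3j(6 4 6; -1 3 -2)² = 49/43758, sgn -1
4πI² = N·(3j₀)²·(3jₘ)² = 686/34969
I = -1·√(0.0196174/4π) = -0.03951077

-0.039511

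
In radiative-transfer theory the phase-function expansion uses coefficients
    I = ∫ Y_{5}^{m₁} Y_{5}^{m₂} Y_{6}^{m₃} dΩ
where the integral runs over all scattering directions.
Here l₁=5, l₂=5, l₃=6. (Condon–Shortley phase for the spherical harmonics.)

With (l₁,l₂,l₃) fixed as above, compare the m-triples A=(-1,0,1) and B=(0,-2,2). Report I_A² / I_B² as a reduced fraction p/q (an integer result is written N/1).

14/5

Same 5,5,6: normalisation and zero-m 3j drop out of the ratio.
A: Δ: 4! 6! 6! / 17! → 1/28588560; sum: t=0:+1/2073600 t=1:−1/34560 t=2:+1/6912 t=3:−1/10368 t=4:+1/138240 = 7/259200; 3j²(5 5 6; -1 0 1) = Δ·Π!·Σ² = 28/7293  (sign -1)
B: Δ: 4! 6! 6! / 17! → 1/28588560; sum: t=0:+1/103680 t=1:−1/13824 t=2:+1/17280 t=3:−1/207360 = -1/103680; 3j²(5 5 6; 0 -2 2) = Δ·Π!·Σ² = 10/7293  (sign -1)
I_A²/I_B² = (28/7293)/(10/7293) = 14/5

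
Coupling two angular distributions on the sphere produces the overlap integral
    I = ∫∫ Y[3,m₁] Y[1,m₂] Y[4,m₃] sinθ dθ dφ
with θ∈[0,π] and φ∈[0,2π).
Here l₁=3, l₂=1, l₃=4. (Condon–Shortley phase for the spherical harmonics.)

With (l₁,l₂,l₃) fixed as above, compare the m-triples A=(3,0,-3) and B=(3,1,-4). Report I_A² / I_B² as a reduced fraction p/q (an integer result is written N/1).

Shared (l₁,l₂,l₃)=(3,1,4): N and (l;000)² cancel in I_A²/I_B².
A: Δ = 0!·6!·2!/9! = 1/252; Racah Σ t=0..0: t=0:+1/720 = 1/720; ⇒ 3j(3 1 4; 3 0 -3)² = 1/36, sgn -1
B: Δ = 0!·6!·2!/9! = 1/252; Racah Σ t=0..0: t=0:+1/1440 = 1/1440; ⇒ 3j(3 1 4; 3 1 -4)² = 1/9, sgn +1
I_A²/I_B² = (1/36)/(1/9) = 1/4

1/4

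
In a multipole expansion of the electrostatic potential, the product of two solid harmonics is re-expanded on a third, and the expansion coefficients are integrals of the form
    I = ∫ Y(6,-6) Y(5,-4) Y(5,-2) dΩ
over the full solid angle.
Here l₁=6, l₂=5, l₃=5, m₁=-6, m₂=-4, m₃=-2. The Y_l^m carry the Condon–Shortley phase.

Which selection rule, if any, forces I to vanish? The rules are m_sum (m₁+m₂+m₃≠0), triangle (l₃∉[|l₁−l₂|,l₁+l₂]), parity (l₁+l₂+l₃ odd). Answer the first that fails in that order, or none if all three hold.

azimuthal sum: -6 − 4 − 2 = -12  ✗
1 ≤ 5 ≤ 11 (triangle on l)
L = 6 + 5 + 5 = 16 (even)

m_sum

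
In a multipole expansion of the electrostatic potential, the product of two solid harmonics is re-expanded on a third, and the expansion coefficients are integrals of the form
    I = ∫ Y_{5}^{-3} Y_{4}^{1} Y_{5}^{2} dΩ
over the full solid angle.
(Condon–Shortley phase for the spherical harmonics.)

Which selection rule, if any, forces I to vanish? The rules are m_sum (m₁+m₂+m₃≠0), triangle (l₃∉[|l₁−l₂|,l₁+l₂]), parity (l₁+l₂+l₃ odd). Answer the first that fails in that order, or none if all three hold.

azimuthal sum: -3 + 1 + 2 = 0  ✓
1 ≤ 5 ≤ 9 (triangle on l)  ✓
L = 5 + 4 + 5 = 14 (even)  ✓

none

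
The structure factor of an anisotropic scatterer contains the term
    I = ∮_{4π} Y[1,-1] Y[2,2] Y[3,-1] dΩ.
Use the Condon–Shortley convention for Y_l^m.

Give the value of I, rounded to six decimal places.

Checks pass: Σm=0; 6 even; l₃=3∈[1,3].
(2·1+1)(2·2+1)(2·3+1) = 105
Δ: 0! 2! 4! / 7! → 1/105
sum: t=0:+1/4 = 1/4
3j²(1 2 3; 0 0 0) = Δ·Π!·Σ² = 3/35  (sign -1)
sum: t=0:+1/48 = 1/48
3j²(1 2 3; -1 2 -1) = Δ·Π!·Σ² = 1/105  (sign +1)
combine: 4πI² = 105·3/35·1/105 = 3/35
take √, sign -1: I = -0.08258890

-0.082589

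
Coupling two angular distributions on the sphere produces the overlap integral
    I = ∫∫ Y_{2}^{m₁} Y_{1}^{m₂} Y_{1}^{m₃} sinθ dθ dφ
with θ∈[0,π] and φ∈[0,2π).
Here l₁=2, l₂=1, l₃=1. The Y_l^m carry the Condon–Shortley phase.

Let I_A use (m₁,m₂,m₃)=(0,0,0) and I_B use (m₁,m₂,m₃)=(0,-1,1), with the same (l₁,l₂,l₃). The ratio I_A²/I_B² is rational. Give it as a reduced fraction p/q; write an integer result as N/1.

Shared (l₁,l₂,l₃)=(2,1,1): N and (l;000)² cancel in I_A²/I_B².
A: Δ = 2!·2!·0!/5! = 1/30; Racah Σ t=1..1: t=1:−1/1 = -1/1; ⇒ 3j(2 1 1; 0 0 0)² = 2/15, sgn +1
B: Δ = 2!·2!·0!/5! = 1/30; Racah Σ t=0..0: t=0:+1/4 = 1/4; ⇒ 3j(2 1 1; 0 -1 1)² = 1/30, sgn +1
I_A²/I_B² = (2/15)/(1/30) = 4/1

4/1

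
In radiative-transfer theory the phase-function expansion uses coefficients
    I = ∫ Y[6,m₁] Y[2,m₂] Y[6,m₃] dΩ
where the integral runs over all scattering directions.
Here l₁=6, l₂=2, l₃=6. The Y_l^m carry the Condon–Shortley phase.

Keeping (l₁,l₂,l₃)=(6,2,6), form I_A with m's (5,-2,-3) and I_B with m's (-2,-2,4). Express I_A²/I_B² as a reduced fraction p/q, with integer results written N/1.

11/18

Shared (l₁,l₂,l₃)=(6,2,6): N and (l;000)² cancel in I_A²/I_B².
A: Δ = 2!·10!·2!/15! = 1/90090; Racah Σ t=0..0: t=0:+1/1451520 = 1/1451520; ⇒ 3j(6 2 6; 5 -2 -3)² = 1/91, sgn -1
B: Δ = 2!·10!·2!/15! = 1/90090; Racah Σ t=0..0: t=0:+1/322560 = 1/322560; ⇒ 3j(6 2 6; -2 -2 4)² = 18/1001, sgn +1
I_A²/I_B² = (1/91)/(18/1001) = 11/18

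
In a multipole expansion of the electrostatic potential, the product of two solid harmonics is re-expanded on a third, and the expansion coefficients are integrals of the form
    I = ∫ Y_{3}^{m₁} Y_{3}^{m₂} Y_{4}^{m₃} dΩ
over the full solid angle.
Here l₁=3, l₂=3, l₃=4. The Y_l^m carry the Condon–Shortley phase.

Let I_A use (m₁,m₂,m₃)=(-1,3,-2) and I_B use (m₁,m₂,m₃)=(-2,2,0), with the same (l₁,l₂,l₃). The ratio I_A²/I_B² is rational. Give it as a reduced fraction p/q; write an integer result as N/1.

l's match ⇒ only the (l;m) 3-j factors differ between A and B.
A: triangle coeff Δ(3,3,4) = 1/34650; Σ_t [2,2]: t=2:+1/192 = 1/192; (3j)²=3/77 [(3 3 4; -1 3 -2)], sign=+1
B: triangle coeff Δ(3,3,4) = 1/34650; Σ_t [1,2]: t=1:−1/576 t=2:+1/72 = 7/576; (3j)²=7/198 [(3 3 4; -2 2 0)], sign=+1
I_A²/I_B² = (3/77)/(7/198) = 54/49

54/49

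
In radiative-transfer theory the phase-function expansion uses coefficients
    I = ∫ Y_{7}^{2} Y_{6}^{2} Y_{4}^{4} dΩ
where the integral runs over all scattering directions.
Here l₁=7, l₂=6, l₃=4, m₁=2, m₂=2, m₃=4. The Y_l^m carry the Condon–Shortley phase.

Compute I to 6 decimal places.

m-sum = 2 + 2 + 4 = 8 ≠ 0 ⇒ I = 0

0.000000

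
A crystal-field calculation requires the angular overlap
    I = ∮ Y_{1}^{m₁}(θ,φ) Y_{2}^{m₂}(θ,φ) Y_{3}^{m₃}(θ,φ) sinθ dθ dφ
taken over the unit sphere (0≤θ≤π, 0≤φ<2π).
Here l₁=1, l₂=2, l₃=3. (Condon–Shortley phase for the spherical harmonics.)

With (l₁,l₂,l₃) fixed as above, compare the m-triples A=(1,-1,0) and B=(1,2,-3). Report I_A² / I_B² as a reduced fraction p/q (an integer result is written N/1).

l's match ⇒ only the (l;m) 3-j factors differ between A and B.
A: triangle coeff Δ(1,2,3) = 1/105; Σ_t [0,0]: t=0:+1/12 = 1/12; (3j)²=1/35 [(1 2 3; 1 -1 0)], sign=-1
B: triangle coeff Δ(1,2,3) = 1/105; Σ_t [0,0]: t=0:+1/48 = 1/48; (3j)²=1/7 [(1 2 3; 1 2 -3)], sign=+1
I_A²/I_B² = (1/35)/(1/7) = 1/5

1/5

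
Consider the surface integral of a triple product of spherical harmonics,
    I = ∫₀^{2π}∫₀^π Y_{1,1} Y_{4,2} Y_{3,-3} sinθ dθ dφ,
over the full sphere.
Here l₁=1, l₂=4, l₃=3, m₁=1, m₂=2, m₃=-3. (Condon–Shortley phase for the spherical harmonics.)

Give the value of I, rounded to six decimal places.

0.061558

Checks pass: Σm=0; 8 even; l₃=3∈[3,5].
(2·1+1)(2·4+1)(2·3+1) = 189
Δ: 2! 0! 6! / 9! → 1/252
sum: t=1:−1/36 = -1/36
3j²(1 4 3; 0 0 0) = Δ·Π!·Σ² = 4/63  (sign +1)
sum: t=0:+1/1440 = 1/1440
3j²(1 4 3; 1 2 -3) = Δ·Π!·Σ² = 1/252  (sign +1)
combine: 4πI² = 189·4/63·1/252 = 1/21
take √, sign +1: I = 0.06155813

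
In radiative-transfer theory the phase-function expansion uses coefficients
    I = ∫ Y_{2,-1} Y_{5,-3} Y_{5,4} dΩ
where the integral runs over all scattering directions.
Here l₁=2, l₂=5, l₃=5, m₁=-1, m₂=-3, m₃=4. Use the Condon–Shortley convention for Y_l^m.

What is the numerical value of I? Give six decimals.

Checks pass: Σm=0; 12 even; l₃=5∈[3,7].
(2·2+1)(2·5+1)(2·5+1) = 605
Δ: 2! 2! 8! / 13! → 1/38610
sum: t=0:+1/2880 t=1:−1/576 t=2:+1/2880 = -1/960
3j²(2 5 5; 0 0 0) = Δ·Π!·Σ² = 10/429  (sign +1)
sum: t=1:−1/10080 t=2:+1/80640 = -1/11520
3j²(2 5 5; -1 -3 4) = Δ·Π!·Σ² = 49/1430  (sign +1)
combine: 4πI² = 605·10/429·49/1430 = 245/507
take √, sign +1: I = 0.19609844

0.196098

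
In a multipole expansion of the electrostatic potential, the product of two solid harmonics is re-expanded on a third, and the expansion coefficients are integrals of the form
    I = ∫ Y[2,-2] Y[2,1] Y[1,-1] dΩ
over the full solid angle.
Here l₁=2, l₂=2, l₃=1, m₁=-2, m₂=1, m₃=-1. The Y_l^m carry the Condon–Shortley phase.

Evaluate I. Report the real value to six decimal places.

-2 + 1 − 1 = -2 ≠ 0: azimuthal integral kills it; I = 0

0.000000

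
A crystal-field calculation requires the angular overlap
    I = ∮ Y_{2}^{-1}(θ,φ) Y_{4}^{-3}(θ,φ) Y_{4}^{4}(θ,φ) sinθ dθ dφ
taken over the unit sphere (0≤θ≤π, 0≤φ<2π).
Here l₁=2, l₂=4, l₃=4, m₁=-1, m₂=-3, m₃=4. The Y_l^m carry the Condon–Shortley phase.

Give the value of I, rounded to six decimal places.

0.198645

m-sum 0 ✓  L=10 even ✓  2≤4≤6 ✓
Π(2lᵢ+1) = 5×9×9 = 405
triangle coeff Δ(2,4,4) = 1/13860
Σ_t [0,2]: t=0:+1/192 t=1:−1/36 t=2:+1/192 = -5/288
(3j)²=20/693 [(2 4 4; 0 0 0)], sign=-1
Σ_t [1,1]: t=1:−1/1440 = -1/1440
(3j)²=7/165 [(2 4 4; -1 -3 4)], sign=-1
⇒ 4πI² = 60/121
I = (+1)√(60/121/(4π)) = 0.19864517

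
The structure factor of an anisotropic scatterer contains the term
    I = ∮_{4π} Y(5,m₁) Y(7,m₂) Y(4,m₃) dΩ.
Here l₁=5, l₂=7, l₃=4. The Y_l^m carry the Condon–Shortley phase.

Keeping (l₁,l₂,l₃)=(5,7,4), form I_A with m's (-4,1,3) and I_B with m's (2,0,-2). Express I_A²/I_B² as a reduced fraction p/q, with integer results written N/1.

Same 5,7,4: normalisation and zero-m 3j drop out of the ratio.
A: Δ: 8! 2! 6! / 17! → 1/6126120; sum: t=7:−1/1209600 t=8:+1/29030400 = -23/29030400; 3j²(5 7 4; -4 1 3) = Δ·Π!·Σ² = 529/97240  (sign +1)
B: Δ: 8! 2! 6! / 17! → 1/6126120; sum: t=1:−1/7257600 t=2:+1/172800 t=3:−1/69120 = -1/113400; 3j²(5 7 4; 2 0 -2) = Δ·Π!·Σ² = 512/36465  (sign -1)
I_A²/I_B² = (529/97240)/(512/36465) = 1587/4096

1587/4096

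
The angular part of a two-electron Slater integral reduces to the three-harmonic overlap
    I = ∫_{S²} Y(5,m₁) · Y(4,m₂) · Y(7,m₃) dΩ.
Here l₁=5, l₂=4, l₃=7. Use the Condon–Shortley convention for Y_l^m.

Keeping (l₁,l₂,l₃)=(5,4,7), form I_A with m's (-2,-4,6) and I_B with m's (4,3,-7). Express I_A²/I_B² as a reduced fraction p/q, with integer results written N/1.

16/21

l's match ⇒ only the (l;m) 3-j factors differ between A and B.
A: triangle coeff Δ(5,4,7) = 1/6126120; Σ_t [0,0]: t=0:+1/7257600 = 1/7257600; (3j)²=2/85 [(5 4 7; -2 -4 6)], sign=-1
B: triangle coeff Δ(5,4,7) = 1/6126120; Σ_t [1,1]: t=1:−1/29030400 = -1/29030400; (3j)²=21/680 [(5 4 7; 4 3 -7)], sign=-1
I_A²/I_B² = (2/85)/(21/680) = 16/21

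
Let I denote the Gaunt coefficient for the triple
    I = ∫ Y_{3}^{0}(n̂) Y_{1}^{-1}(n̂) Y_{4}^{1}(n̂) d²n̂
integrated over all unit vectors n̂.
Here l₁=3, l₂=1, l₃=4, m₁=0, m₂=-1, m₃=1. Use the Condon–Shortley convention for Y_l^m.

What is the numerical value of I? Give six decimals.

Rules hold: Σm=0, L=8 even, 2≤4≤4.
N = 7·3·9 = 189
Δ = 0!·6!·2!/9! = 1/252
Racah Σ t=0..0: t=0:+1/36 = 1/36
⇒ 3j(3 1 4; 0 0 0)² = 4/63, sgn +1
Racah Σ t=0..0: t=0:+1/72 = 1/72
⇒ 3j(3 1 4; 0 -1 1)² = 5/126, sgn -1
4πI² = N·(3j₀)²·(3jₘ)² = 10/21
I = -1·√(0.47619/4π) = -0.19466390

-0.194664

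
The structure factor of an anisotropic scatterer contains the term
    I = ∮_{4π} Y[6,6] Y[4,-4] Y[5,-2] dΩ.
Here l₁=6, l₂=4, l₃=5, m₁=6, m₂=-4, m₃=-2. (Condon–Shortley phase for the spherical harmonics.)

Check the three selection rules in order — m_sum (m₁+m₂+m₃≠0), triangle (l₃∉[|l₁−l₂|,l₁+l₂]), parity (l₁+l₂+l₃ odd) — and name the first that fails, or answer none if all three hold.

Σmᵢ = 0  ✓
l₃∈[|l₁−l₂|,l₁+l₂]=[2,10], have l₃=5  ✓
Σlᵢ = 15 ⇒ odd  ✗

parity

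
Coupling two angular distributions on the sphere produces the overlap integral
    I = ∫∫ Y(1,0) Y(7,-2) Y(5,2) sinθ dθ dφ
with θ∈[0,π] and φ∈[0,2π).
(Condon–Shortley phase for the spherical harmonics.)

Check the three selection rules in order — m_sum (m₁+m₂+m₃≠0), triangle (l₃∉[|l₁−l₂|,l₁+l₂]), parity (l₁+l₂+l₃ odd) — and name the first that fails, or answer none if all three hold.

azimuthal sum: 0 − 2 + 2 = 0  ✓
6 ≤ 5 ≤ 8 (triangle on l)  ✗
L = 1 + 7 + 5 = 13 (odd)

triangle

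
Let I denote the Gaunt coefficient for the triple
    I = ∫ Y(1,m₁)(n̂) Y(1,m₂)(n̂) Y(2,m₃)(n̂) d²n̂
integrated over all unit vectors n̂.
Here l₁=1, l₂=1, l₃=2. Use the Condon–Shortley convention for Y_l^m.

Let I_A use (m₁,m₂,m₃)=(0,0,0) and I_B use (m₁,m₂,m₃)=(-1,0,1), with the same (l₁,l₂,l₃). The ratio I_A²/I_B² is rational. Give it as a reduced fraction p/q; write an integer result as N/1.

4/3

l's match ⇒ only the (l;m) 3-j factors differ between A and B.
A: triangle coeff Δ(1,1,2) = 1/30; Σ_t [0,0]: t=0:+1/1 = 1/1; (3j)²=2/15 [(1 1 2; 0 0 0)], sign=+1
B: triangle coeff Δ(1,1,2) = 1/30; Σ_t [0,0]: t=0:+1/2 = 1/2; (3j)²=1/10 [(1 1 2; -1 0 1)], sign=-1
I_A²/I_B² = (2/15)/(1/10) = 4/3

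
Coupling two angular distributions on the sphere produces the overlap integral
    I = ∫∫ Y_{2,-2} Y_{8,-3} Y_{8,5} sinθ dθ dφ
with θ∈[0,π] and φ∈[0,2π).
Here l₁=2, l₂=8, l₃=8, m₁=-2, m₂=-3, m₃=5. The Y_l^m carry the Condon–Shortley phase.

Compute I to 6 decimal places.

0.151411

Rules hold: Σm=0, L=18 even, 6≤8≤10.
N = 5·17·17 = 1445
Δ = 2!·2!·14!/19! = 1/348840
Racah Σ t=0..2: t=0:+1/116121600 t=1:−1/25401600 t=2:+1/116121600 = -1/45158400
⇒ 3j(2 8 8; 0 0 0)² = 24/1615, sgn -1
Racah Σ t=2..2: t=2:+1/958003200 = 1/958003200
⇒ 3j(2 8 8; -2 -3 5)² = 13/969, sgn -1
4πI² = N·(3j₀)²·(3jₘ)² = 104/361
I = +1·√(0.288089/4π) = 0.15141125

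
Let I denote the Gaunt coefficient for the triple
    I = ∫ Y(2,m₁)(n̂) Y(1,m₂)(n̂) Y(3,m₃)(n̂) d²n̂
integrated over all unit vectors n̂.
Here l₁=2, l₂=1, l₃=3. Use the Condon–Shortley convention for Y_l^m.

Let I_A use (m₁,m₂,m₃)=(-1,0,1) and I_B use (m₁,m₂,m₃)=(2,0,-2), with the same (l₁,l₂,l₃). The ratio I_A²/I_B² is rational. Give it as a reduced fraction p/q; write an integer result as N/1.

Shared (l₁,l₂,l₃)=(2,1,3): N and (l;000)² cancel in I_A²/I_B².
A: Δ = 0!·4!·2!/7! = 1/105; Racah Σ t=0..0: t=0:+1/6 = 1/6; ⇒ 3j(2 1 3; -1 0 1)² = 8/105, sgn +1
B: Δ = 0!·4!·2!/7! = 1/105; Racah Σ t=0..0: t=0:+1/24 = 1/24; ⇒ 3j(2 1 3; 2 0 -2)² = 1/21, sgn -1
I_A²/I_B² = (8/105)/(1/21) = 8/5

8/5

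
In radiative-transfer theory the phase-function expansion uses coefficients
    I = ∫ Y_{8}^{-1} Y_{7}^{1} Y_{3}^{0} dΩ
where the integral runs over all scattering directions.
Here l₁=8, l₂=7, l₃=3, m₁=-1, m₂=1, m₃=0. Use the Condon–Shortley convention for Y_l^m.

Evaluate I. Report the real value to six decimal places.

Rules hold: Σm=0, L=18 even, 1≤3≤15.
N = 17·15·7 = 1785
Δ = 12!·4!·2!/19! = 1/5290740
Racah Σ t=5..7: t=5:−1/7257600 t=6:+1/2073600 t=7:−1/7257600 = 1/4838400
⇒ 3j(8 7 3; 0 0 0)² = 252/20995, sgn -1
Racah Σ t=6..8: t=6:+1/6220800 t=7:−1/2419200 t=8:+1/11612160 = -29/174182400
⇒ 3j(8 7 3; -1 1 0)² = 841/83980, sgn +1
4πI² = N·(3j₀)²·(3jₘ)² = 1112643/5185765
I = -1·√(0.214557/4π) = -0.13066720

-0.130667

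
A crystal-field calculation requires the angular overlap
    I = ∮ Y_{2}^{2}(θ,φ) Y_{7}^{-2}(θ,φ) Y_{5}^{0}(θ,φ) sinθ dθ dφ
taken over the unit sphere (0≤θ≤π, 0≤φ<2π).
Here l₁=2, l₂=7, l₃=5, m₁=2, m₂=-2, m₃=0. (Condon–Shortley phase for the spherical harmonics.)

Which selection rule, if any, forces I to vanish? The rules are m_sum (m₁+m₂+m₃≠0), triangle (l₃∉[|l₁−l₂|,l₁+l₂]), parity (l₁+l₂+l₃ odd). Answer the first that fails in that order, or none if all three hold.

none

m₁+m₂+m₃ = 2 − 2 + 0 = 0  ✓
triangle: |2−7|=5 ≤ l₃=5 ≤ 2+7=9  ✓
parity: l₁+l₂+l₃ = 14 is even  ✓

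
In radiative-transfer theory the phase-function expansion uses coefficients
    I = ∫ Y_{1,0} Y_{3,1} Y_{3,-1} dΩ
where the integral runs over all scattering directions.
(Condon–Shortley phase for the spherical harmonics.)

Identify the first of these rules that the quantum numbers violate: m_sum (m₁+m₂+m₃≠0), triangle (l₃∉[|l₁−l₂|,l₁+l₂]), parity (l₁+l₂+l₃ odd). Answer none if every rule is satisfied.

azimuthal sum: 0 + 1 − 1 = 0  ✓
2 ≤ 3 ≤ 4 (triangle on l)  ✓
L = 1 + 3 + 3 = 7 (odd)  ✗

parity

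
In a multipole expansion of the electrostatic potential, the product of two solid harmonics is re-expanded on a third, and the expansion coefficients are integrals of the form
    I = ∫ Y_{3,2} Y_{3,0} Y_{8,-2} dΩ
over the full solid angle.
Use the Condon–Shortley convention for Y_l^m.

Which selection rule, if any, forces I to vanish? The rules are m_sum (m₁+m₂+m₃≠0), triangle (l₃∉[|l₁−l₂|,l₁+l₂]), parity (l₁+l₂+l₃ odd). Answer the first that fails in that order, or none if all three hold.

Σmᵢ = 0  ✓
l₃∈[|l₁−l₂|,l₁+l₂]=[0,6], have l₃=8  ✗
Σlᵢ = 14 ⇒ even

triangle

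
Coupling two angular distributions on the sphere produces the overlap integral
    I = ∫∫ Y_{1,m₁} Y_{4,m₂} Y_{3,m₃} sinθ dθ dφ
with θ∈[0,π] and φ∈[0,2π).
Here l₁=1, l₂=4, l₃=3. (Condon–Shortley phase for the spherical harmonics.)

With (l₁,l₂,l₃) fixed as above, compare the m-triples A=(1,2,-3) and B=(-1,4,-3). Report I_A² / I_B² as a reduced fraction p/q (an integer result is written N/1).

Same 1,4,3: normalisation and zero-m 3j drop out of the ratio.
A: Δ: 2! 0! 6! / 9! → 1/252; sum: t=0:+1/1440 = 1/1440; 3j²(1 4 3; 1 2 -3) = Δ·Π!·Σ² = 1/252  (sign +1)
B: Δ: 2! 0! 6! / 9! → 1/252; sum: t=2:+1/1440 = 1/1440; 3j²(1 4 3; -1 4 -3) = Δ·Π!·Σ² = 1/9  (sign +1)
I_A²/I_B² = (1/252)/(1/9) = 1/28

1/28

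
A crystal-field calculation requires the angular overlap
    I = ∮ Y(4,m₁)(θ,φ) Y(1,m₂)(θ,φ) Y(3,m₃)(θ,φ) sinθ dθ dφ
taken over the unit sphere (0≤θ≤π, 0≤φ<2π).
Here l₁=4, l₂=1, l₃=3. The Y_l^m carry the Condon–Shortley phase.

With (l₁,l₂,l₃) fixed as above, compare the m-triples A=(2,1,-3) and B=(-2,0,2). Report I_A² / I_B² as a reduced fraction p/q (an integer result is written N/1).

1/12

Shared (l₁,l₂,l₃)=(4,1,3): N and (l;000)² cancel in I_A²/I_B².
A: Δ = 2!·6!·0!/9! = 1/252; Racah Σ t=2..2: t=2:+1/1440 = 1/1440; ⇒ 3j(4 1 3; 2 1 -3)² = 1/252, sgn +1
B: Δ = 2!·6!·0!/9! = 1/252; Racah Σ t=1..1: t=1:−1/120 = -1/120; ⇒ 3j(4 1 3; -2 0 2)² = 1/21, sgn +1
I_A²/I_B² = (1/252)/(1/21) = 1/12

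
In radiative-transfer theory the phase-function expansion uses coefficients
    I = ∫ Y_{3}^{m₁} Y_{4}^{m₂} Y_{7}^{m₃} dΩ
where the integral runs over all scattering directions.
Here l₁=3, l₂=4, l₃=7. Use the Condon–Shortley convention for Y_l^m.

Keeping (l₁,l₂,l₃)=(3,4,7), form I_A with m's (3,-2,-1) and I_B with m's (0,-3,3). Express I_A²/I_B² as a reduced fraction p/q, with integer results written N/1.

7/120

l's match ⇒ only the (l;m) 3-j factors differ between A and B.
A: triangle coeff Δ(3,4,7) = 1/45045; Σ_t [0,0]: t=0:+1/1036800 = 1/1036800; (3j)²=4/6435 [(3 4 7; 3 -2 -1)], sign=+1
B: triangle coeff Δ(3,4,7) = 1/45045; Σ_t [0,0]: t=0:+1/181440 = 1/181440; (3j)²=32/3003 [(3 4 7; 0 -3 3)], sign=+1
I_A²/I_B² = (4/6435)/(32/3003) = 7/120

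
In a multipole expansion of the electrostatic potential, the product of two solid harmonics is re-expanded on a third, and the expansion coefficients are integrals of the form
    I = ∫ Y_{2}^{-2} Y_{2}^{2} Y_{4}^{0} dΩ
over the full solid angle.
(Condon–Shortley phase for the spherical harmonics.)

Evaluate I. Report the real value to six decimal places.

m-sum 0 ✓  L=8 even ✓  0≤4≤4 ✓
Π(2lᵢ+1) = 5×5×9 = 225
triangle coeff Δ(2,2,4) = 1/630
Σ_t [0,0]: t=0:+1/16 = 1/16
(3j)²=2/35 [(2 2 4; 0 0 0)], sign=+1
Σ_t [0,0]: t=0:+1/576 = 1/576
(3j)²=1/630 [(2 2 4; -2 2 0)], sign=+1
⇒ 4πI² = 1/49
I = (+1)√(1/49/(4π)) = 0.04029926

0.040299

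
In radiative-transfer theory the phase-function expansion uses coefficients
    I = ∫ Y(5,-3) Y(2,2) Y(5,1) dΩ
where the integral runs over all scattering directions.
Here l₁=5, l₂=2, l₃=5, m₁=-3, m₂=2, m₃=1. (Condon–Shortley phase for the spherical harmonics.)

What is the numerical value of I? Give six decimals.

0.171169

m-sum 0 ✓  L=12 even ✓  3≤5≤7 ✓
Π(2lᵢ+1) = 11×5×11 = 605
triangle coeff Δ(5,2,5) = 1/38610
Σ_t [0,2]: t=0:+1/2880 t=1:−1/576 t=2:+1/2880 = -1/960
(3j)²=10/429 [(5 2 5; 0 0 0)], sign=+1
Σ_t [2,2]: t=2:+1/5760 = 1/5760
(3j)²=56/2145 [(5 2 5; -3 2 1)], sign=+1
⇒ 4πI² = 560/1521
I = (+1)√(560/1521/(4π)) = 0.17116875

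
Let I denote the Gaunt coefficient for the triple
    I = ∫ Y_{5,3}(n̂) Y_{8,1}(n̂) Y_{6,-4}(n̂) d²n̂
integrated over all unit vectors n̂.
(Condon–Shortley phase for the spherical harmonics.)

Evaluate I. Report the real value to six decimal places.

L=19 odd ⇒ parity kills the (l;000) factor ⇒ I = 0

0.000000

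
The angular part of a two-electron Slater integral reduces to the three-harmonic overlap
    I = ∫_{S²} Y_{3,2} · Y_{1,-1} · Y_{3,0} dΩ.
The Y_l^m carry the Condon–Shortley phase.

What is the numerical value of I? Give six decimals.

0.000000

Σmᵢ = 1 ≠ 0, so the φ-integral vanishes; I = 0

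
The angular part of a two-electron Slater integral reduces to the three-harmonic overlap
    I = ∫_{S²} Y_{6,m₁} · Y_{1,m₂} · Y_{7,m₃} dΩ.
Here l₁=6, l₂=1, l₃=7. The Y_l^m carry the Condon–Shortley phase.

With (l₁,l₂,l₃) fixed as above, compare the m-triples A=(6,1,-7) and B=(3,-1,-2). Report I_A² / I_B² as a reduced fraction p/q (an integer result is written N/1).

91/10

l's match ⇒ only the (l;m) 3-j factors differ between A and B.
A: triangle coeff Δ(6,1,7) = 1/1365; Σ_t [0,0]: t=0:+1/958003200 = 1/958003200; (3j)²=1/15 [(6 1 7; 6 1 -7)], sign=+1
B: triangle coeff Δ(6,1,7) = 1/1365; Σ_t [0,0]: t=0:+1/4354560 = 1/4354560; (3j)²=2/273 [(6 1 7; 3 -1 -2)], sign=-1
I_A²/I_B² = (1/15)/(2/273) = 91/10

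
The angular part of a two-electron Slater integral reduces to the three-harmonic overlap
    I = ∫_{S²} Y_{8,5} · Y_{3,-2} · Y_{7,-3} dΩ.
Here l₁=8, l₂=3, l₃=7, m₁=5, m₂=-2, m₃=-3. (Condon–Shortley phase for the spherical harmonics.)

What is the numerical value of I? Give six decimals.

-0.085867

m-sum 0 ✓  L=18 even ✓  5≤7≤11 ✓
Π(2lᵢ+1) = 17×7×15 = 1785
triangle coeff Δ(8,3,7) = 1/5290740
Σ_t [1,3]: t=1:−1/7257600 t=2:+1/2073600 t=3:−1/7257600 = 1/4838400
(3j)²=252/20995 [(8 3 7; 0 0 0)], sign=-1
Σ_t [0,1]: t=0:+1/52254720 t=1:−1/87091200 = 1/130636800
(3j)²=88/20349 [(8 3 7; 5 -2 -3)], sign=+1
⇒ 4πI² = 7392/79781
I = (-1)√(7392/79781/(4π)) = -0.08586700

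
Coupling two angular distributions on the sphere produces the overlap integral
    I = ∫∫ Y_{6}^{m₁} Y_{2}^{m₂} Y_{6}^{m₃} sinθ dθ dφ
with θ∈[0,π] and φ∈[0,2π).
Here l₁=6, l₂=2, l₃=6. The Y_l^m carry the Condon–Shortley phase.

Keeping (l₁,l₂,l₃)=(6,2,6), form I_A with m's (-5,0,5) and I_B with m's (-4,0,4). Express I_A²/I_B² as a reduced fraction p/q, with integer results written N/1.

121/4

l's match ⇒ only the (l;m) 3-j factors differ between A and B.
A: triangle coeff Δ(6,2,6) = 1/90090; Σ_t [1,2]: t=1:−1/3628800 t=2:+1/1451520 = 1/2419200; (3j)²=11/910 [(6 2 6; -5 0 5)], sign=-1
B: triangle coeff Δ(6,2,6) = 1/90090; Σ_t [0,2]: t=0:+1/14515200 t=1:−1/362880 t=2:+1/322560 = 1/2419200; (3j)²=2/5005 [(6 2 6; -4 0 4)], sign=+1
I_A²/I_B² = (11/910)/(2/5005) = 121/4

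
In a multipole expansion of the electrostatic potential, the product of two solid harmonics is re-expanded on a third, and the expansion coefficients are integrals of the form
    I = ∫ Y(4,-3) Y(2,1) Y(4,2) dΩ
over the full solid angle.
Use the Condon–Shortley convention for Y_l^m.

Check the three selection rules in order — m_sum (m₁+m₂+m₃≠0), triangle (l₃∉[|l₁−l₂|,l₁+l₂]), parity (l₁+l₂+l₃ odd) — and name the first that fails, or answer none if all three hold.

m₁+m₂+m₃ = -3 + 1 + 2 = 0  ✓
triangle: |4−2|=2 ≤ l₃=4 ≤ 4+2=6  ✓
parity: l₁+l₂+l₃ = 10 is even  ✓

none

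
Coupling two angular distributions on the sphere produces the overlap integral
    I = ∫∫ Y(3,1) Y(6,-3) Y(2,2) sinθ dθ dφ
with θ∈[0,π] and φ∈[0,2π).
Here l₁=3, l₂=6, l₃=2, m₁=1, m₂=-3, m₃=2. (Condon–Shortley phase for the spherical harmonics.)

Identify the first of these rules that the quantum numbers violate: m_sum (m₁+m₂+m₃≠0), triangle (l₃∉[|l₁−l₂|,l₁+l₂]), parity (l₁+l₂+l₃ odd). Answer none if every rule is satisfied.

m₁+m₂+m₃ = 1 − 3 + 2 = 0  ✓
triangle: |3−6|=3 ≤ l₃=2 ≤ 3+6=9  ✗
parity: l₁+l₂+l₃ = 11 is odd

triangle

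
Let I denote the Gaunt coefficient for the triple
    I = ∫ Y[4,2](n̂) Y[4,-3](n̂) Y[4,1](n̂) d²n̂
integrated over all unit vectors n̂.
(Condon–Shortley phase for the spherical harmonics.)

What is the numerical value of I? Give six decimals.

Checks pass: Σm=0; 12 even; l₃=4∈[0,8].
(2·4+1)(2·4+1)(2·4+1) = 729
Δ: 4! 4! 4! / 13! → 1/450450
sum: t=0:+1/13824 t=1:−1/216 t=2:+1/64 t=3:−1/216 t=4:+1/13824 = 5/768
3j²(4 4 4; 0 0 0) = Δ·Π!·Σ² = 18/1001  (sign +1)
sum: t=0:+1/576 t=1:−1/864 = 1/1728
3j²(4 4 4; 2 -3 1) = Δ·Π!·Σ² = 5/1287  (sign -1)
combine: 4πI² = 729·18/1001·5/1287 = 7290/143143
take √, sign -1: I = -0.06366105

-0.063661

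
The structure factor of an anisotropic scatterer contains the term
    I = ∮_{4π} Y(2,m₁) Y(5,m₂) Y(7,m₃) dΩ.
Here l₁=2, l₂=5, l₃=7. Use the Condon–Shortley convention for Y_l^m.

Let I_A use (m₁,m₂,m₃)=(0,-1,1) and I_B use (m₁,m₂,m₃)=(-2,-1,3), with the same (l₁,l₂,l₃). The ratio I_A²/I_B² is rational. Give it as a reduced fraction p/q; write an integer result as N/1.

l's match ⇒ only the (l;m) 3-j factors differ between A and B.
A: triangle coeff Δ(2,5,7) = 1/15015; Σ_t [0,0]: t=0:+1/69120 = 1/69120; (3j)²=4/143 [(2 5 7; 0 -1 1)], sign=+1
B: triangle coeff Δ(2,5,7) = 1/15015; Σ_t [0,0]: t=0:+1/414720 = 1/414720; (3j)²=2/143 [(2 5 7; -2 -1 3)], sign=+1
I_A²/I_B² = (4/143)/(2/143) = 2/1

2/1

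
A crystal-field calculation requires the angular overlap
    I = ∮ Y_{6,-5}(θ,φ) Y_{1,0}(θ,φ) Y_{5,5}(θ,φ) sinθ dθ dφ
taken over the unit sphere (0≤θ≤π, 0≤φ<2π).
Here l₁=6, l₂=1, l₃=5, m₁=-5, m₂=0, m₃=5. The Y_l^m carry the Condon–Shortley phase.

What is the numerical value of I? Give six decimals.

-0.135514

Rules hold: Σm=0, L=12 even, 5≤5≤7.
N = 13·3·11 = 429
Δ = 2!·10!·0!/13! = 1/858
Racah Σ t=1..1: t=1:−1/14400 = -1/14400
⇒ 3j(6 1 5; 0 0 0)² = 6/143, sgn +1
Racah Σ t=1..1: t=1:−1/3628800 = -1/3628800
⇒ 3j(6 1 5; -5 0 5)² = 1/78, sgn -1
4πI² = N·(3j₀)²·(3jₘ)² = 3/13
I = -1·√(0.230769/4π) = -0.13551395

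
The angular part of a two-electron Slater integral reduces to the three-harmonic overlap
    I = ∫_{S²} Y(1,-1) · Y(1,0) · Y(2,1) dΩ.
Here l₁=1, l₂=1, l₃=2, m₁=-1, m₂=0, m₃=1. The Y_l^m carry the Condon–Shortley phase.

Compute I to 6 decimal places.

-0.218510

Checks pass: Σm=0; 4 even; l₃=2∈[0,2].
(2·1+1)(2·1+1)(2·2+1) = 45
Δ: 0! 2! 2! / 5! → 1/30
sum: t=0:+1/1 = 1/1
3j²(1 1 2; 0 0 0) = Δ·Π!·Σ² = 2/15  (sign +1)
sum: t=0:+1/2 = 1/2
3j²(1 1 2; -1 0 1) = Δ·Π!·Σ² = 1/10  (sign -1)
combine: 4πI² = 45·2/15·1/10 = 3/5
take √, sign -1: I = -0.21850969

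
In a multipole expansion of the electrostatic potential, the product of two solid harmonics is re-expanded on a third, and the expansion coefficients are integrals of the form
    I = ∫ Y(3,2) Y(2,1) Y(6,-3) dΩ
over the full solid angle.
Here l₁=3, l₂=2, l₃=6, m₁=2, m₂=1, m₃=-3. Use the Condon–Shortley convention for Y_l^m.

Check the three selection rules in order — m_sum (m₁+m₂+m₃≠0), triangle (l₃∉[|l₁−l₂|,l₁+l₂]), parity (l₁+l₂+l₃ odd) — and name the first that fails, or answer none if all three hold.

triangle

m₁+m₂+m₃ = 2 + 1 − 3 = 0  ✓
triangle: |3−2|=1 ≤ l₃=6 ≤ 3+2=5  ✗
parity: l₁+l₂+l₃ = 11 is odd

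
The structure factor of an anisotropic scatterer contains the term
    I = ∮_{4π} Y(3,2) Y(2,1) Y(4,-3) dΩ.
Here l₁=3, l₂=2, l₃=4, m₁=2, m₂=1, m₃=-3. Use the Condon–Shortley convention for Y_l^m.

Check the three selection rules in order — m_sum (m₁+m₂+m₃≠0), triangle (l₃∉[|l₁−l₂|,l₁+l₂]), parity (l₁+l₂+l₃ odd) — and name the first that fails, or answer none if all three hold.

m₁+m₂+m₃ = 2 + 1 − 3 = 0  ✓
triangle: |3−2|=1 ≤ l₃=4 ≤ 3+2=5  ✓
parity: l₁+l₂+l₃ = 9 is odd  ✗

parity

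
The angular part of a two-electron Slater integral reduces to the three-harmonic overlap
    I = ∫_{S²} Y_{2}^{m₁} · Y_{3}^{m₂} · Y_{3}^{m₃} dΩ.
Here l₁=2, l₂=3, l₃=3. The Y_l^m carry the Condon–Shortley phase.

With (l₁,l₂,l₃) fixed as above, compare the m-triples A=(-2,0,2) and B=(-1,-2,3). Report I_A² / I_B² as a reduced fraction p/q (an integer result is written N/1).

Same 2,3,3: normalisation and zero-m 3j drop out of the ratio.
A: Δ: 2! 2! 4! / 9! → 1/3780; sum: t=2:+1/24 = 1/24; 3j²(2 3 3; -2 0 2) = Δ·Π!·Σ² = 1/21  (sign -1)
B: Δ: 2! 2! 4! / 9! → 1/3780; sum: t=1:−1/48 = -1/48; 3j²(2 3 3; -1 -2 3) = Δ·Π!·Σ² = 5/84  (sign -1)
I_A²/I_B² = (1/21)/(5/84) = 4/5

4/5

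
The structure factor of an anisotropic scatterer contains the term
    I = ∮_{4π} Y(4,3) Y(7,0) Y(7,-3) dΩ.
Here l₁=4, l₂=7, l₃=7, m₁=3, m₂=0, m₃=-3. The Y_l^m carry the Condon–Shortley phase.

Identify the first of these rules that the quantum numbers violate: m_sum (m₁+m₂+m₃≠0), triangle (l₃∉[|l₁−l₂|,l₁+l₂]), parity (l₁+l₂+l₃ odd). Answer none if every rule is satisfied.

none

azimuthal sum: 3 + 0 − 3 = 0  ✓
3 ≤ 7 ≤ 11 (triangle on l)  ✓
L = 4 + 7 + 7 = 18 (even)  ✓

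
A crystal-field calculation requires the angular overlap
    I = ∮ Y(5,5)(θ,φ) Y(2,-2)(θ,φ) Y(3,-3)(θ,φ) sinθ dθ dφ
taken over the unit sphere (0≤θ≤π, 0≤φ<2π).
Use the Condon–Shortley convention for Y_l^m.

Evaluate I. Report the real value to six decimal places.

-0.347235

Rules hold: Σm=0, L=10 even, 3≤3≤7.
N = 11·5·7 = 385
Δ = 4!·6!·0!/11! = 1/2310
Racah Σ t=2..2: t=2:+1/144 = 1/144
⇒ 3j(5 2 3; 0 0 0)² = 10/231, sgn -1
Racah Σ t=0..0: t=0:+1/17280 = 1/17280
⇒ 3j(5 2 3; 5 -2 -3)² = 1/11, sgn +1
4πI² = N·(3j₀)²·(3jₘ)² = 50/33
I = -1·√(1.51515/4π) = -0.34723469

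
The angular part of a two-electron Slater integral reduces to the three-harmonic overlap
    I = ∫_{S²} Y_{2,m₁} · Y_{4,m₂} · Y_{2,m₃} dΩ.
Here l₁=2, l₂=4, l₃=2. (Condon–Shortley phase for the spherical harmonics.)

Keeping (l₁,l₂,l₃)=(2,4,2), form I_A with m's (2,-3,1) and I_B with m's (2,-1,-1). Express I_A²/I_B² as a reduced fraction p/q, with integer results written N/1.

7/1

Shared (l₁,l₂,l₃)=(2,4,2): N and (l;000)² cancel in I_A²/I_B².
A: Δ = 4!·0!·4!/9! = 1/630; Racah Σ t=0..0: t=0:+1/144 = 1/144; ⇒ 3j(2 4 2; 2 -3 1)² = 1/18, sgn -1
B: Δ = 4!·0!·4!/9! = 1/630; Racah Σ t=0..0: t=0:+1/144 = 1/144; ⇒ 3j(2 4 2; 2 -1 -1)² = 1/126, sgn -1
I_A²/I_B² = (1/18)/(1/126) = 7/1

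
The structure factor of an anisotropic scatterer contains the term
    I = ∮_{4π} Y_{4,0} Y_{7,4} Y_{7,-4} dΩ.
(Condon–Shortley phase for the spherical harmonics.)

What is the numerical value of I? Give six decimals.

Checks pass: Σm=0; 18 even; l₃=7∈[3,11].
(2·4+1)(2·7+1)(2·7+1) = 2025
Δ: 4! 4! 10! / 19! → 1/58198140
sum: t=0:+1/17418240 t=1:−1/622080 t=2:+1/230400 t=3:−1/622080 t=4:+1/17418240 = 1/806400
3j²(4 7 7; 0 0 0) = Δ·Π!·Σ² = 2268/230945  (sign -1)
sum: t=1:−1/130636800 t=2:+1/5806080 t=3:−1/2903040 t=4:+1/17418240 = -1/8164800
3j²(4 7 7; 0 4 -4) = Δ·Π!·Σ² = 11264/1322685  (sign +1)
combine: 4πI² = 2025·2268/230945·11264/1322685 = 2985984/17631601
take √, sign -1: I = -0.11608950

-0.116089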